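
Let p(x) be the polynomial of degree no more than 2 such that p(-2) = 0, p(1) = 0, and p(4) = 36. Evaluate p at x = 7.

Using the Lagrange interpolation formula with nodes -2, 1, 4:
  L_0(x) = (x - 1)(x - 4) / 18
  L_1(x) = (x + 2)(x - 4) / -9
  L_2(x) = (x + 2)(x - 1) / 18
Then p(x) = 0·L_0(x) + 0·L_1(x) + 36·L_2(x).
Expanding and collecting terms gives p(x) = 2x² + 2x - 4.
Evaluating at x = 7: p(7) = 108.

108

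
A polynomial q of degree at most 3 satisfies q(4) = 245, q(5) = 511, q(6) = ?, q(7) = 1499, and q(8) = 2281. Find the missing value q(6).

The 4 known points determine the degree-3 polynomial uniquely.
Write q(u) = au^3 + bu^2 + cu + d. Substituting each data point gives a linear system:
  64a + 16b + 4c + d = 245
  125a + 25b + 5c + d = 511
  343a + 49b + 7c + d = 1499
  512a + 64b + 8c + d = 2281
Solving the system yields a = 5, b = -4, c = -3, d = 1.
So q(u) = 5u^3 - 4u^2 - 3u + 1.
Then q(6) = 919.

919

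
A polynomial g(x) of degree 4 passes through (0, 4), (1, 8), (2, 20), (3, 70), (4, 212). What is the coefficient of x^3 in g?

-1

Write g(x) = ax^4 + bx^3 + cx^2 + dx + e. Substituting each data point gives a linear system:
  e = 4
  a + b + c + d + e = 8
  16a + 8b + 4c + 2d + e = 20
  81a + 27b + 9c + 3d + e = 70
  256a + 64b + 16c + 4d + e = 212
Solving the system yields a = 1, b = -1, c = 0, d = 4, e = 4.
So g(x) = x^4 - x^3 + 4x + 4.
The coefficient of x^3 is -1.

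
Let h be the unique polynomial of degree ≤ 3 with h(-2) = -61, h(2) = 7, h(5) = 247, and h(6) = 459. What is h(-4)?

-311

Write h(t) = at^3 + bt^2 + ct + d. Substituting each data point gives a linear system:
  -8a + 4b - 2c + d = -61
  8a + 4b + 2c + d = 7
  125a + 25b + 5c + d = 247
  216a + 36b + 6c + d = 459
Solving the system yields a = 3, b = -6, c = 5, d = -3.
So h(t) = 3t^3 - 6t^2 + 5t - 3.
Then h(-4) = -311.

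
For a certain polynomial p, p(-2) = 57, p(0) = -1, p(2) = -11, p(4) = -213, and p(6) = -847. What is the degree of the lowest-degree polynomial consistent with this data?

3

Forward differences of the values at n = -2, 0, 2, 4, 6:
  p  : 57  -1  -11  -213  -847
  Δ  : -58  -10  -202  -634
  Δ^2: 48  -192  -432
  Δ^3: -240  -240
  Δ^4: 0
The third differences are constant (-240) and nonzero, while all higher differences vanish, so the minimal degree is 3.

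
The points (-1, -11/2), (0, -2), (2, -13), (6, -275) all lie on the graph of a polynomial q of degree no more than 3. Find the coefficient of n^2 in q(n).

Write q(n) = an^3 + bn^2 + cn + d. Substituting each data point gives a linear system:
  -a + b - c + d = -11/2
  d = -2
  8a + 4b + 2c + d = -13
  216a + 36b + 6c + d = -275
Solving the system yields a = -1, b = -2, c = 5/2, d = -2.
So q(n) = -n^3 - 2n^2 + (5/2)n - 2.
The coefficient of n^2 is -2.

-2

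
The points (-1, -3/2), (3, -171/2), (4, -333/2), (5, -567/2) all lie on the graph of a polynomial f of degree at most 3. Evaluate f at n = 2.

-69/2

Write f(n) = an^3 + bn^2 + cn + d. Substituting each data point gives a linear system:
  -a + b - c + d = -3/2
  27a + 9b + 3c + d = -171/2
  64a + 16b + 4c + d = -333/2
  125a + 25b + 5c + d = -567/2
Solving the system yields a = -1, b = -6, c = -2, d = 3/2.
So f(n) = -n^3 - 6n^2 - 2n + 3/2.
Then f(2) = -69/2.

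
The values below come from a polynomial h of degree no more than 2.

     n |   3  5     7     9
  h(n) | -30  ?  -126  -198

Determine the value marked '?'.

On equispaced nodes a degree-2 polynomial has vanishing third forward difference, so
  - h(3) + 3·h(5) - 3·h(7) + h(9) = 0.
Substituting the known values and solving for h(5):
  3·h(5) = -210
  h(5) = -70.

-70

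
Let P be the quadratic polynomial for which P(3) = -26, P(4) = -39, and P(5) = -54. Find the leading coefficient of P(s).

Write P(s) = as^2 + bs + c. Substituting each data point gives a linear system:
  9a + 3b + c = -26
  16a + 4b + c = -39
  25a + 5b + c = -54
Solving the system yields a = -1, b = -6, c = 1.
So P(s) = -s^2 - 6s + 1.
The leading coefficient is -1.

-1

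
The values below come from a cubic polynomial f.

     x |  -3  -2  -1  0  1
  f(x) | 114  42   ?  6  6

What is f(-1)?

12

The 4 known points determine the degree-3 polynomial uniquely.
Write f(x) = ax^3 + bx^2 + cx + d. Substituting each data point gives a linear system:
  -27a + 9b - 3c + d = 114
  -8a + 4b - 2c + d = 42
  d = 6
  a + b + c + d = 6
Solving the system yields a = -3, b = 3, c = 0, d = 6.
So f(x) = -3x^3 + 3x^2 + 6.
Then f(-1) = 12.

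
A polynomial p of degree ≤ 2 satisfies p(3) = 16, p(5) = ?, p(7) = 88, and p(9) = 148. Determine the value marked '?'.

44

The 3 known points determine the degree-2 polynomial uniquely.
Write p(t) = at^2 + bt + c. Substituting each data point gives a linear system:
  9a + 3b + c = 16
  49a + 7b + c = 88
  81a + 9b + c = 148
Solving the system yields a = 2, b = -2, c = 4.
So p(t) = 2t^2 - 2t + 4.
Then p(5) = 44.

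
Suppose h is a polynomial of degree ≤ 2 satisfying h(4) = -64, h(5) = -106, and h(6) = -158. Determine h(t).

h(t) = -5t^2 + 3t + 4

Write h(t) = at^2 + bt + c. Substituting each data point gives a linear system:
  16a + 4b + c = -64
  25a + 5b + c = -106
  36a + 6b + c = -158
Solving the system yields a = -5, b = 3, c = 4.
So h(t) = -5t^2 + 3t + 4.
Check: h(6) = -158. ✓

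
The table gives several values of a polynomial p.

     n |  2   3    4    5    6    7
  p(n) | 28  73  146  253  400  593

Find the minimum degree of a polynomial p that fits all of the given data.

Forward differences of the values at n = 2, 3, 4, 5, 6, 7:
  p  : 28  73  146  253  400  593
  Δ  : 45  73  107  147  193
  Δ^2: 28  34  40  46
  Δ^3: 6  6  6
  Δ^4: 0  0
  Δ^5: 0
The third differences are constant (6) and nonzero, while all higher differences vanish, so the minimal degree is 3.

3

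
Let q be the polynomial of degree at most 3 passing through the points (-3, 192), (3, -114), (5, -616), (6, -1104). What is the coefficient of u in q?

Write q(u) = au^3 + bu^2 + cu + d. Substituting each data point gives a linear system:
  -27a + 9b - 3c + d = 192
  27a + 9b + 3c + d = -114
  125a + 25b + 5c + d = -616
  216a + 36b + 6c + d = -1104
Solving the system yields a = -6, b = 5, c = 3, d = -6.
So q(u) = -6u^3 + 5u^2 + 3u - 6.
The coefficient of u is 3.

3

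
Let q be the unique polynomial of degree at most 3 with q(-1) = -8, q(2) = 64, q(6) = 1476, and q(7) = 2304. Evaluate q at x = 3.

204

Write q(x) = ax^3 + bx^2 + cx + d. Substituting each data point gives a linear system:
  -a + b - c + d = -8
  8a + 4b + 2c + d = 64
  216a + 36b + 6c + d = 1476
  343a + 49b + 7c + d = 2304
Solving the system yields a = 6, b = 5, c = 1, d = -6.
So q(x) = 6x^3 + 5x^2 + x - 6.
Then q(3) = 204.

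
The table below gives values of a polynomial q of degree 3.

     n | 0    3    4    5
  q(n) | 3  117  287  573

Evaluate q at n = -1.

-3

Using the Lagrange interpolation formula with nodes 0, 3, 4, 5:
  L_0(n) = (n - 3)(n - 4)(n - 5) / -60
  L_1(n) = n(n - 4)(n - 5) / 6
  L_2(n) = n(n - 3)(n - 5) / -4
  L_3(n) = n(n - 3)(n - 4) / 10
Then q(n) = 3·L_0(n) + 117·L_1(n) + 287·L_2(n) + 573·L_3(n).
Expanding and collecting terms gives q(n) = 5n^3 - 2n^2 - n + 3.
Evaluating at n = -1: q(-1) = -3.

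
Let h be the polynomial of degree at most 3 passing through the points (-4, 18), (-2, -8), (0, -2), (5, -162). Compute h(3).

Using the Lagrange interpolation formula with nodes -4, -2, 0, 5:
  L_0(t) = (t + 2)t(t - 5) / -72
  L_1(t) = (t + 4)t(t - 5) / 28
  L_2(t) = (t + 4)(t + 2)(t - 5) / -40
  L_3(t) = (t + 4)(t + 2)t / 315
Then h(t) = 18·L_0(t) - 8·L_1(t) - 2·L_2(t) - 162·L_3(t).
Expanding and collecting terms gives h(t) = -t³ - 2t² + 3t - 2.
Evaluating at t = 3: h(3) = -38.

-38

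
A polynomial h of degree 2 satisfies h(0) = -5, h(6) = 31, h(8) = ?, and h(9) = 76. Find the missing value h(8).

59

The 3 known points determine the degree-2 polynomial uniquely.
Write h(t) = at^2 + bt + c. Substituting each data point gives a linear system:
  c = -5
  36a + 6b + c = 31
  81a + 9b + c = 76
Solving the system yields a = 1, b = 0, c = -5.
So h(t) = t^2 - 5.
Then h(8) = 59.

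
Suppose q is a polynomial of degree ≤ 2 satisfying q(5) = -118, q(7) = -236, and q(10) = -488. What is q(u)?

q(u) = -5u^2 + u + 2

Write q(u) = au^2 + bu + c. Substituting each data point gives a linear system:
  25a + 5b + c = -118
  49a + 7b + c = -236
  100a + 10b + c = -488
Solving the system yields a = -5, b = 1, c = 2.
So q(u) = -5u^2 + u + 2.
Check: q(10) = -488. ✓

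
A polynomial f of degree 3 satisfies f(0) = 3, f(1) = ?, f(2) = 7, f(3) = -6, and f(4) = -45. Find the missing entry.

On equispaced nodes a degree-3 polynomial has vanishing fourth forward difference, so
  f(0) - 4·f(1) + 6·f(2) - 4·f(3) + f(4) = 0.
Substituting the known values and solving for f(1):
  -4·f(1) = -24
  f(1) = 6.

6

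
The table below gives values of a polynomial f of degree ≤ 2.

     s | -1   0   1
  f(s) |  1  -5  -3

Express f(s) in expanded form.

f(s) = 4s^2 - 2s - 5

Write f(s) = as^2 + bs + c. Substituting each data point gives a linear system:
  a - b + c = 1
  c = -5
  a + b + c = -3
Solving the system yields a = 4, b = -2, c = -5.
So f(s) = 4s^2 - 2s - 5.
Check: f(0) = -5. ✓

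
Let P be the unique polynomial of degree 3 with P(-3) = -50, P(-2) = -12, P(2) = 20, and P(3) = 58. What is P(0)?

Using the Lagrange interpolation formula with nodes -3, -2, 2, 3:
  L_0(x) = (x + 2)(x - 2)(x - 3) / -30
  L_1(x) = (x + 3)(x - 2)(x - 3) / 20
  L_2(x) = (x + 3)(x + 2)(x - 3) / -20
  L_3(x) = (x + 3)(x + 2)(x - 2) / 30
Then P(x) = -50·L_0(x) - 12·L_1(x) + 20·L_2(x) + 58·L_3(x).
Expanding and collecting terms gives P(x) = 2x³ + 4.
Evaluating at x = 0: P(0) = 4.

4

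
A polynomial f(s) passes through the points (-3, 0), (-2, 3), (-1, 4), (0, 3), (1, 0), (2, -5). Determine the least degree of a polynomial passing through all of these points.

Forward differences of the values at s = -3, -2, -1, 0, 1, 2:
  f  : 0  3  4  3  0  -5
  Δ  : 3  1  -1  -3  -5
  Δ^2: -2  -2  -2  -2
  Δ^3: 0  0  0
  Δ^4: 0  0
  Δ^5: 0
The second differences are constant (-2) and nonzero, while all higher differences vanish, so the minimal degree is 2.

2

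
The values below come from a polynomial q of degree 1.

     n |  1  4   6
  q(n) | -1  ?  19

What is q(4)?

The 2 known points determine the degree-1 polynomial uniquely.
Write q(n) = an + b. Substituting each data point gives a linear system:
  a + b = -1
  6a + b = 19
Solving the system yields a = 4, b = -5.
So q(n) = 4n - 5.
Then q(4) = 11.

11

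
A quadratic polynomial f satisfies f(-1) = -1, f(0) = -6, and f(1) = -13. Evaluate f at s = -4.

2

Forward differences of the values at s = -1, 0, 1:
  f  : -1  -6  -13
  Δ  : -5  -7
  Δ^2: -2
The second differences are constant, confirming degree 2.
Interpolating (Newton forward form) and evaluating at s = -4 gives f(-4) = 2.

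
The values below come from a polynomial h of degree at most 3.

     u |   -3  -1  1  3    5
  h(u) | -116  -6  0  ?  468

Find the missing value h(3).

On equispaced nodes a degree-3 polynomial has vanishing fourth forward difference, so
  h(-3) - 4·h(-1) + 6·h(1) - 4·h(3) + h(5) = 0.
Substituting the known values and solving for h(3):
  -4·h(3) = -376
  h(3) = 94.

94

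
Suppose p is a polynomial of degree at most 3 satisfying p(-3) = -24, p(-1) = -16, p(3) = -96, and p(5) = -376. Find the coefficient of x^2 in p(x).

-6

Write p(x) = ax^3 + bx^2 + cx + d. Substituting each data point gives a linear system:
  -27a + 9b - 3c + d = -24
  -a + b - c + d = -16
  27a + 9b + 3c + d = -96
  125a + 25b + 5c + d = -376
Solving the system yields a = -2, b = -6, c = 6, d = -6.
So p(x) = -2x^3 - 6x^2 + 6x - 6.
The coefficient of x^2 is -6.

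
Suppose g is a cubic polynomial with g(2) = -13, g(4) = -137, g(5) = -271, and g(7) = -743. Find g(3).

-55

Using the Lagrange interpolation formula with nodes 2, 4, 5, 7:
  L_0(s) = (s - 4)(s - 5)(s - 7) / -30
  L_1(s) = (s - 2)(s - 5)(s - 7) / 6
  L_2(s) = (s - 2)(s - 4)(s - 7) / -6
  L_3(s) = (s - 2)(s - 4)(s - 5) / 30
Then g(s) = -13·L_0(s) - 137·L_1(s) - 271·L_2(s) - 743·L_3(s).
Expanding and collecting terms gives g(s) = -2s^3 - 2s^2 + 6s - 1.
Evaluating at s = 3: g(3) = -55.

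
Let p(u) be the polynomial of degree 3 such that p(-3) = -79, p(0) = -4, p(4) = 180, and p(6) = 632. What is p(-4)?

-188

Using the Lagrange interpolation formula with nodes -3, 0, 4, 6:
  L_0(u) = u(u - 4)(u - 6) / -189
  L_1(u) = (u + 3)(u - 4)(u - 6) / 72
  L_2(u) = (u + 3)u(u - 6) / -56
  L_3(u) = (u + 3)u(u - 4) / 108
Then p(u) = -79·L_0(u) - 4·L_1(u) + 180·L_2(u) + 632·L_3(u).
Expanding and collecting terms gives p(u) = 3u^3 - 2u - 4.
Evaluating at u = -4: p(-4) = -188.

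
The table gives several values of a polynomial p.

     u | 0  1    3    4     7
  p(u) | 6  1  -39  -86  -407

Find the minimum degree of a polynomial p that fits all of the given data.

Divided differences on the nodes 0, 1, 3, 4, 7:
  order 0: 6  1  -39  -86  -407
  order 1: -5  -20  -47  -107
  order 2: -5  -9  -15
  order 3: -1  -1
  order 4: 0
The order-3 divided differences are all -1 (nonzero) and every higher order vanishes, so the data lies on a polynomial of degree exactly 3.

3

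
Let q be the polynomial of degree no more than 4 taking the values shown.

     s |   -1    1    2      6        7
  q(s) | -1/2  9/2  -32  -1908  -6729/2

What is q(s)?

Write q(s) = as^4 + bs^3 + cs^2 + ds + e. Substituting each data point gives a linear system:
  a - b + c - d + e = -1/2
  a + b + c + d + e = 9/2
  16a + 8b + 4c + 2d + e = -32
  1296a + 216b + 36c + 6d + e = -1908
  2401a + 343b + 49c + 7d + e = -6729/2
Solving the system yields a = -1, b = -5/2, c = -3, d = 5, e = 6.
So q(s) = -s⁴ - (5/2)s³ - 3s² + 5s + 6.
Check: q(6) = -1908. ✓

q(s) = -s^4 - (5/2)s^3 - 3s^2 + 5s + 6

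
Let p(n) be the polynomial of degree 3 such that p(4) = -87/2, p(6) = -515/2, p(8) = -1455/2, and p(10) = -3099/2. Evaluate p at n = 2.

21/2

Using the Lagrange interpolation formula with nodes 4, 6, 8, 10:
  L_0(n) = (n - 6)(n - 8)(n - 10) / -48
  L_1(n) = (n - 4)(n - 8)(n - 10) / 16
  L_2(n) = (n - 4)(n - 6)(n - 10) / -16
  L_3(n) = (n - 4)(n - 6)(n - 8) / 48
Then p(n) = -87/2·L_0(n) - 515/2·L_1(n) - 1455/2·L_2(n) - 3099/2·L_3(n).
Expanding and collecting terms gives p(n) = -2n^3 + 4n^2 + 5n + 1/2.
Evaluating at n = 2: p(2) = 21/2.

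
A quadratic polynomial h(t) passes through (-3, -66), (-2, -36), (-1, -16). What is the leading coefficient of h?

-5

Write h(t) = at^2 + bt + c. Substituting each data point gives a linear system:
  9a - 3b + c = -66
  4a - 2b + c = -36
  a - b + c = -16
Solving the system yields a = -5, b = 5, c = -6.
So h(t) = -5t^2 + 5t - 6.
The leading coefficient is -5.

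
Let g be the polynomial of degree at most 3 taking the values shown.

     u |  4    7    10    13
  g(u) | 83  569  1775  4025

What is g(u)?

Write g(u) = au^3 + bu^2 + cu + d. Substituting each data point gives a linear system:
  64a + 16b + 4c + d = 83
  343a + 49b + 7c + d = 569
  1000a + 100b + 10c + d = 1775
  2197a + 169b + 13c + d = 4025
Solving the system yields a = 2, b = -2, c = -2, d = -5.
So g(u) = 2u^3 - 2u^2 - 2u - 5.
Check: g(7) = 569. ✓

g(u) = 2u^3 - 2u^2 - 2u - 5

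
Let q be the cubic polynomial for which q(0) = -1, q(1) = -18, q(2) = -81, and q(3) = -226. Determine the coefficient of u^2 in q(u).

Write q(u) = au^3 + bu^2 + cu + d. Substituting each data point gives a linear system:
  d = -1
  a + b + c + d = -18
  8a + 4b + 2c + d = -81
  27a + 9b + 3c + d = -226
Solving the system yields a = -6, b = -5, c = -6, d = -1.
So q(u) = -6u³ - 5u² - 6u - 1.
The coefficient of u^2 is -5.

-5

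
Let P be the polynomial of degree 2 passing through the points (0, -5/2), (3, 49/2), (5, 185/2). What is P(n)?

Using the Lagrange interpolation formula with nodes 0, 3, 5:
  L_0(n) = (n - 3)(n - 5) / 15
  L_1(n) = n(n - 5) / -6
  L_2(n) = n(n - 3) / 10
Then P(n) = -5/2·L_0(n) + 49/2·L_1(n) + 185/2·L_2(n).
Expanding and collecting terms gives P(n) = 5n² - 6n - 5/2.
Check: P(0) = -5/2. ✓

P(n) = 5n^2 - 6n - 5/2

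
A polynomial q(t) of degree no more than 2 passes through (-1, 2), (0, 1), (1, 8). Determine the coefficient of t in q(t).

Write q(t) = at^2 + bt + c. Substituting each data point gives a linear system:
  a - b + c = 2
  c = 1
  a + b + c = 8
Solving the system yields a = 4, b = 3, c = 1.
So q(t) = 4t^2 + 3t + 1.
The coefficient of t is 3.

3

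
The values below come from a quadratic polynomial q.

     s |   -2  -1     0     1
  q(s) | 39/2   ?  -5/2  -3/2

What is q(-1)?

The 3 known points determine the degree-2 polynomial uniquely.
Write q(s) = as^2 + bs + c. Substituting each data point gives a linear system:
  4a - 2b + c = 39/2
  c = -5/2
  a + b + c = -3/2
Solving the system yields a = 4, b = -3, c = -5/2.
So q(s) = 4s² - 3s - 5/2.
Then q(-1) = 9/2.

9/2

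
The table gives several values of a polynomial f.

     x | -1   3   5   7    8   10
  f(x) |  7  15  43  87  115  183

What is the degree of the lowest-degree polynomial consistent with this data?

2

Divided differences on the nodes -1, 3, 5, 7, 8, 10:
  order 0: 7  15  43  87  115  183
  order 1: 2  14  22  28  34
  order 2: 2  2  2  2
  order 3: 0  0  0
  order 4: 0  0
  order 5: 0
The order-2 divided differences are all 2 (nonzero) and every higher order vanishes, so the data lies on a polynomial of degree exactly 2.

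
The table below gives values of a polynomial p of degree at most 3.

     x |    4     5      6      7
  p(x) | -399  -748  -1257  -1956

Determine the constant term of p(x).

Write p(x) = ax^3 + bx^2 + cx + d. Substituting each data point gives a linear system:
  64a + 16b + 4c + d = -399
  125a + 25b + 5c + d = -748
  216a + 36b + 6c + d = -1257
  343a + 49b + 7c + d = -1956
Solving the system yields a = -5, b = -5, c = 1, d = -3.
So p(x) = -5x^3 - 5x^2 + x - 3.
The constant term is -3.

-3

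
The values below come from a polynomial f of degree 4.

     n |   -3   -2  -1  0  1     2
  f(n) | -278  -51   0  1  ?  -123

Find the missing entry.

The 5 known points determine the degree-4 polynomial uniquely.
Write f(n) = an^4 + bn^3 + cn^2 + dn + e. Substituting each data point gives a linear system:
  81a - 27b + 9c - 3d + e = -278
  16a - 8b + 4c - 2d + e = -51
  a - b + c - d + e = 0
  e = 1
  16a + 8b + 4c + 2d + e = -123
Solving the system yields a = -4, b = -3, c = -6, d = -6, e = 1.
So f(n) = -4n^4 - 3n^3 - 6n^2 - 6n + 1.
Then f(1) = -18.

-18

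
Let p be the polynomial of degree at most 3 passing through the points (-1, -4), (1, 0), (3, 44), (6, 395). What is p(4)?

Write p(s) = as^3 + bs^2 + cs + d. Substituting each data point gives a linear system:
  -a + b - c + d = -4
  a + b + c + d = 0
  27a + 9b + 3c + d = 44
  216a + 36b + 6c + d = 395
Solving the system yields a = 2, b = -1, c = 0, d = -1.
So p(s) = 2s^3 - s^2 - 1.
Then p(4) = 111.

111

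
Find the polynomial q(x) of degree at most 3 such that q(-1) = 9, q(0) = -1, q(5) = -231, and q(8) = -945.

Using the Lagrange interpolation formula with nodes -1, 0, 5, 8:
  L_0(x) = x(x - 5)(x - 8) / -54
  L_1(x) = (x + 1)(x - 5)(x - 8) / 40
  L_2(x) = (x + 1)x(x - 8) / -90
  L_3(x) = (x + 1)x(x - 5) / 216
Then q(x) = 9·L_0(x) - 1·L_1(x) - 231·L_2(x) - 945·L_3(x).
Expanding and collecting terms gives q(x) = -2x^3 + 2x^2 - 6x - 1.
Check: q(-1) = 9. ✓

q(x) = -2x^3 + 2x^2 - 6x - 1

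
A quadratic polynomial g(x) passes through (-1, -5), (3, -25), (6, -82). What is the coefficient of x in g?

Write g(x) = ax^2 + bx + c. Substituting each data point gives a linear system:
  a - b + c = -5
  9a + 3b + c = -25
  36a + 6b + c = -82
Solving the system yields a = -2, b = -1, c = -4.
So g(x) = -2x^2 - x - 4.
The coefficient of x is -1.

-1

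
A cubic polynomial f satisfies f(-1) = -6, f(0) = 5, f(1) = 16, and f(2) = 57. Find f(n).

f(n) = 5n^3 + 6n + 5

Using the Lagrange interpolation formula with nodes -1, 0, 1, 2:
  L_0(n) = n(n - 1)(n - 2) / -6
  L_1(n) = (n + 1)(n - 1)(n - 2) / 2
  L_2(n) = (n + 1)n(n - 2) / -2
  L_3(n) = (n + 1)n(n - 1) / 6
Then f(n) = -6·L_0(n) + 5·L_1(n) + 16·L_2(n) + 57·L_3(n).
Expanding and collecting terms gives f(n) = 5n³ + 6n + 5.
Check: f(-1) = -6. ✓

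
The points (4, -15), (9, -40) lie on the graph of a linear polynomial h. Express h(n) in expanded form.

Using the Lagrange interpolation formula with nodes 4, 9:
  L_0(n) = (n - 9) / -5
  L_1(n) = (n - 4) / 5
Then h(n) = -15·L_0(n) - 40·L_1(n).
Expanding and collecting terms gives h(n) = -5n + 5.
Check: h(4) = -15. ✓

h(n) = -5n + 5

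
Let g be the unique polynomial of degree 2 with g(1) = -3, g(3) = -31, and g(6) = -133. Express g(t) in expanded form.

Write g(t) = at^2 + bt + c. Substituting each data point gives a linear system:
  a + b + c = -3
  9a + 3b + c = -31
  36a + 6b + c = -133
Solving the system yields a = -4, b = 2, c = -1.
So g(t) = -4t² + 2t - 1.
Check: g(6) = -133. ✓

g(t) = -4t^2 + 2t - 1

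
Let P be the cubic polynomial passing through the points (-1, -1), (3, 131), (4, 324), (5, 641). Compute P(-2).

Using the Lagrange interpolation formula with nodes -1, 3, 4, 5:
  L_0(x) = (x - 3)(x - 4)(x - 5) / -120
  L_1(x) = (x + 1)(x - 4)(x - 5) / 8
  L_2(x) = (x + 1)(x - 3)(x - 5) / -5
  L_3(x) = (x + 1)(x - 3)(x - 4) / 12
Then P(x) = -1·L_0(x) + 131·L_1(x) + 324·L_2(x) + 641·L_3(x).
Expanding and collecting terms gives P(x) = 5x^3 + 2x^2 - 6x - 4.
Evaluating at x = -2: P(-2) = -24.

-24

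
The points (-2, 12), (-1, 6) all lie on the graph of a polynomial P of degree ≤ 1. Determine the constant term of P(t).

0

Write P(t) = at + b. Substituting each data point gives a linear system:
  -2a + b = 12
  -a + b = 6
Solving the system yields a = -6, b = 0.
So P(t) = -6t.
The constant term is 0.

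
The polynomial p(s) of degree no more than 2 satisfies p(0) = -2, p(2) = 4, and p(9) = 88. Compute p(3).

Using the Lagrange interpolation formula with nodes 0, 2, 9:
  L_0(s) = (s - 2)(s - 9) / 18
  L_1(s) = s(s - 9) / -14
  L_2(s) = s(s - 2) / 63
Then p(s) = -2·L_0(s) + 4·L_1(s) + 88·L_2(s).
Expanding and collecting terms gives p(s) = s² + s - 2.
Evaluating at s = 3: p(3) = 10.

10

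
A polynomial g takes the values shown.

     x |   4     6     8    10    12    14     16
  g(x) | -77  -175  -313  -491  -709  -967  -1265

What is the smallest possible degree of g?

Forward differences of the values at x = 4, 6, 8, 10, 12, 14, 16:
  g  : -77  -175  -313  -491  -709  -967  -1265
  Δ  : -98  -138  -178  -218  -258  -298
  Δ^2: -40  -40  -40  -40  -40
  Δ^3: 0  0  0  0
  Δ^4: 0  0  0
  Δ^5: 0  0
  Δ^6: 0
The second differences are constant (-40) and nonzero, while all higher differences vanish, so the minimal degree is 2.

2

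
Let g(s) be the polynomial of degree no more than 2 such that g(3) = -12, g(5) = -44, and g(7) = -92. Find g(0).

6

Forward differences of the values at s = 3, 5, 7:
  g  : -12  -44  -92
  Δ  : -32  -48
  Δ^2: -16
The second differences are constant, confirming degree 2.
Interpolating (Newton forward form) and evaluating at s = 0 gives g(0) = 6.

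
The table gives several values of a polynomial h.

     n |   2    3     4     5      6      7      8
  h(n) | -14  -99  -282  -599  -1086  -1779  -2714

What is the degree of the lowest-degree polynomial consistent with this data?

Forward differences of the values at n = 2, 3, 4, 5, 6, 7, 8:
  h  : -14  -99  -282  -599  -1086  -1779  -2714
  Δ  : -85  -183  -317  -487  -693  -935
  Δ^2: -98  -134  -170  -206  -242
  Δ^3: -36  -36  -36  -36
  Δ^4: 0  0  0
  Δ^5: 0  0
  Δ^6: 0
The third differences are constant (-36) and nonzero, while all higher differences vanish, so the minimal degree is 3.

3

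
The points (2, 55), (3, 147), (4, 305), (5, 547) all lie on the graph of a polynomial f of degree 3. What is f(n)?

Write f(n) = an^3 + bn^2 + cn + d. Substituting each data point gives a linear system:
  8a + 4b + 2c + d = 55
  27a + 9b + 3c + d = 147
  64a + 16b + 4c + d = 305
  125a + 25b + 5c + d = 547
Solving the system yields a = 3, b = 6, c = 5, d = -3.
So f(n) = 3n^3 + 6n^2 + 5n - 3.
Check: f(5) = 547. ✓

f(n) = 3n^3 + 6n^2 + 5n - 3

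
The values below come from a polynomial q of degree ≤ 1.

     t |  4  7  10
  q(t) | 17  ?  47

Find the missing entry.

32

On equispaced nodes a degree-1 polynomial has vanishing second forward difference, so
  q(4) - 2·q(7) + q(10) = 0.
Substituting the known values and solving for q(7):
  -2·q(7) = -64
  q(7) = 32.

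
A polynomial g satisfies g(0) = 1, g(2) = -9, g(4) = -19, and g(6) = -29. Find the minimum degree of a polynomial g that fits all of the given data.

1

Forward differences of the values at u = 0, 2, 4, 6:
  g  : 1  -9  -19  -29
  Δ  : -10  -10  -10
  Δ^2: 0  0
  Δ^3: 0
The first differences are constant (-10) and nonzero, while all higher differences vanish, so the minimal degree is 1.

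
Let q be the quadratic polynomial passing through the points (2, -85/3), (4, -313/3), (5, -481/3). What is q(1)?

Using the Lagrange interpolation formula with nodes 2, 4, 5:
  L_0(t) = (t - 4)(t - 5) / 6
  L_1(t) = (t - 2)(t - 5) / -2
  L_2(t) = (t - 2)(t - 4) / 3
Then q(t) = -85/3·L_0(t) - 313/3·L_1(t) - 481/3·L_2(t).
Expanding and collecting terms gives q(t) = -6t^2 - 2t - 1/3.
Evaluating at t = 1: q(1) = -25/3.

-25/3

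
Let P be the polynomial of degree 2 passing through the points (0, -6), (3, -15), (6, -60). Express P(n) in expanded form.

P(n) = -2n^2 + 3n - 6

Using the Lagrange interpolation formula with nodes 0, 3, 6:
  L_0(n) = (n - 3)(n - 6) / 18
  L_1(n) = n(n - 6) / -9
  L_2(n) = n(n - 3) / 18
Then P(n) = -6·L_0(n) - 15·L_1(n) - 60·L_2(n).
Expanding and collecting terms gives P(n) = -2n^2 + 3n - 6.
Check: P(3) = -15. ✓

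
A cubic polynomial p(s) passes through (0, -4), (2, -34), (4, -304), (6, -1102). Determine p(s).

Write p(s) = as^3 + bs^2 + cs + d. Substituting each data point gives a linear system:
  d = -4
  8a + 4b + 2c + d = -34
  64a + 16b + 4c + d = -304
  216a + 36b + 6c + d = -1102
Solving the system yields a = -6, b = 6, c = -3, d = -4.
So p(s) = -6s^3 + 6s^2 - 3s - 4.
Check: p(4) = -304. ✓

p(s) = -6s^3 + 6s^2 - 3s - 4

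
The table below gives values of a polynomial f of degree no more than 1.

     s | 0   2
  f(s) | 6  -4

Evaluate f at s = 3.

Write f(s) = as + b. Substituting each data point gives a linear system:
  b = 6
  2a + b = -4
Solving the system yields a = -5, b = 6.
So f(s) = -5s + 6.
Then f(3) = -9.

-9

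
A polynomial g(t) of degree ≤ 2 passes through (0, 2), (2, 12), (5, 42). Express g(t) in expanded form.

Write g(t) = at^2 + bt + c. Substituting each data point gives a linear system:
  c = 2
  4a + 2b + c = 12
  25a + 5b + c = 42
Solving the system yields a = 1, b = 3, c = 2.
So g(t) = t^2 + 3t + 2.
Check: g(0) = 2. ✓

g(t) = t^2 + 3t + 2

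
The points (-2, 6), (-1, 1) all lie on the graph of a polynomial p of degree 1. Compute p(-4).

16

Using the Lagrange interpolation formula with nodes -2, -1:
  L_0(u) = (u + 1) / -1
  L_1(u) = (u + 2) / 1
Then p(u) = 6·L_0(u) + 1·L_1(u).
Expanding and collecting terms gives p(u) = -5u - 4.
Evaluating at u = -4: p(-4) = 16.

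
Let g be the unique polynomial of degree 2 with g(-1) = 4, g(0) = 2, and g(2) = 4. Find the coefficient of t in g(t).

-1

Write g(t) = at^2 + bt + c. Substituting each data point gives a linear system:
  a - b + c = 4
  c = 2
  4a + 2b + c = 4
Solving the system yields a = 1, b = -1, c = 2.
So g(t) = t² - t + 2.
The coefficient of t is -1.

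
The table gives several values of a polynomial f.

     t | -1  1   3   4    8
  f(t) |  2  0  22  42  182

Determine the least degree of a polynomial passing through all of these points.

2

Divided differences on the nodes -1, 1, 3, 4, 8:
  order 0: 2  0  22  42  182
  order 1: -1  11  20  35
  order 2: 3  3  3
  order 3: 0  0
  order 4: 0
The order-2 divided differences are all 3 (nonzero) and every higher order vanishes, so the data lies on a polynomial of degree exactly 2.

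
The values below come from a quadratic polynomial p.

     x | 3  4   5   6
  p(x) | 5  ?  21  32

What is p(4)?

The 3 known points determine the degree-2 polynomial uniquely.
Write p(x) = ax^2 + bx + c. Substituting each data point gives a linear system:
  9a + 3b + c = 5
  25a + 5b + c = 21
  36a + 6b + c = 32
Solving the system yields a = 1, b = 0, c = -4.
So p(x) = x² - 4.
Then p(4) = 12.

12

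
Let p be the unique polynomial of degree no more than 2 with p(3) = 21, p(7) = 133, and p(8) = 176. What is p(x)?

p(x) = 3x^2 - 2x

Write p(x) = ax^2 + bx + c. Substituting each data point gives a linear system:
  9a + 3b + c = 21
  49a + 7b + c = 133
  64a + 8b + c = 176
Solving the system yields a = 3, b = -2, c = 0.
So p(x) = 3x^2 - 2x.
Check: p(8) = 176. ✓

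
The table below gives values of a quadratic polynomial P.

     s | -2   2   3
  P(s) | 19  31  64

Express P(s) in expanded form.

Using the Lagrange interpolation formula with nodes -2, 2, 3:
  L_0(s) = (s - 2)(s - 3) / 20
  L_1(s) = (s + 2)(s - 3) / -4
  L_2(s) = (s + 2)(s - 2) / 5
Then P(s) = 19·L_0(s) + 31·L_1(s) + 64·L_2(s).
Expanding and collecting terms gives P(s) = 6s² + 3s + 1.
Check: P(2) = 31. ✓

P(s) = 6s^2 + 3s + 1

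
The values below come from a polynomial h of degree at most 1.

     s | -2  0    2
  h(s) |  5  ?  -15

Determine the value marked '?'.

-5

The 2 known points determine the degree-1 polynomial uniquely.
Write h(s) = as + b. Substituting each data point gives a linear system:
  -2a + b = 5
  2a + b = -15
Solving the system yields a = -5, b = -5.
So h(s) = -5s - 5.
Then h(0) = -5.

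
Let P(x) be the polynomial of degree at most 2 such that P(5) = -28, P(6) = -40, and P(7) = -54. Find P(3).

-10

Using the Lagrange interpolation formula with nodes 5, 6, 7:
  L_0(x) = (x - 6)(x - 7) / 2
  L_1(x) = (x - 5)(x - 7) / -1
  L_2(x) = (x - 5)(x - 6) / 2
Then P(x) = -28·L_0(x) - 40·L_1(x) - 54·L_2(x).
Expanding and collecting terms gives P(x) = -x^2 - x + 2.
Evaluating at x = 3: P(3) = -10.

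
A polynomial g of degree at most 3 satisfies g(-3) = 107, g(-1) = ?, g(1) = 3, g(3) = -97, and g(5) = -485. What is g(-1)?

The 4 known points determine the degree-3 polynomial uniquely.
Write g(t) = at^3 + bt^2 + ct + d. Substituting each data point gives a linear system:
  -27a + 9b - 3c + d = 107
  a + b + c + d = 3
  27a + 9b + 3c + d = -97
  125a + 25b + 5c + d = -485
Solving the system yields a = -4, b = 0, c = 2, d = 5.
So g(t) = -4t^3 + 2t + 5.
Then g(-1) = 7.

7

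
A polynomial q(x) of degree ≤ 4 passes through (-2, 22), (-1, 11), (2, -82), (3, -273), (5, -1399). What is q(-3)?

33

Using the Lagrange interpolation formula with nodes -2, -1, 2, 3, 5:
  L_0(x) = (x + 1)(x - 2)(x - 3)(x - 5) / 140
  L_1(x) = (x + 2)(x - 2)(x - 3)(x - 5) / -72
  L_2(x) = (x + 2)(x + 1)(x - 3)(x - 5) / 36
  L_3(x) = (x + 2)(x + 1)(x - 2)(x - 5) / -40
  L_4(x) = (x + 2)(x + 1)(x - 2)(x - 3) / 252
Then q(x) = 22·L_0(x) + 11·L_1(x) - 82·L_2(x) - 273·L_3(x) - 1399·L_4(x).
Expanding and collecting terms gives q(x) = -x⁴ - 5x³ - 5x² - 6x + 6.
Evaluating at x = -3: q(-3) = 33.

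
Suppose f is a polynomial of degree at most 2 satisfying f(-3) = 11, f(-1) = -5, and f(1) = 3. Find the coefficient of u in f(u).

4

Write f(u) = au^2 + bu + c. Substituting each data point gives a linear system:
  9a - 3b + c = 11
  a - b + c = -5
  a + b + c = 3
Solving the system yields a = 3, b = 4, c = -4.
So f(u) = 3u^2 + 4u - 4.
The coefficient of u is 4.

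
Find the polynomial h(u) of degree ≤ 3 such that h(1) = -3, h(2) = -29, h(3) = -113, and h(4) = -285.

h(u) = -5u^3 + u^2 + 6u - 5

Using the Lagrange interpolation formula with nodes 1, 2, 3, 4:
  L_0(u) = (u - 2)(u - 3)(u - 4) / -6
  L_1(u) = (u - 1)(u - 3)(u - 4) / 2
  L_2(u) = (u - 1)(u - 2)(u - 4) / -2
  L_3(u) = (u - 1)(u - 2)(u - 3) / 6
Then h(u) = -3·L_0(u) - 29·L_1(u) - 113·L_2(u) - 285·L_3(u).
Expanding and collecting terms gives h(u) = -5u³ + u² + 6u - 5.
Check: h(1) = -3. ✓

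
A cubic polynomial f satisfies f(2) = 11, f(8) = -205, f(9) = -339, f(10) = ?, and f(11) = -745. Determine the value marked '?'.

-517

The 4 known points determine the degree-3 polynomial uniquely.
Write f(t) = at^3 + bt^2 + ct + d. Substituting each data point gives a linear system:
  8a + 4b + 2c + d = 11
  512a + 64b + 8c + d = -205
  729a + 81b + 9c + d = -339
  1331a + 121b + 11c + d = -745
Solving the system yields a = -1, b = 5, c = -2, d = 3.
So f(t) = -t^3 + 5t^2 - 2t + 3.
Then f(10) = -517.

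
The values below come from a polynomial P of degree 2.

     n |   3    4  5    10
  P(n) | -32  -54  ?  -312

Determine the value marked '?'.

The 3 known points determine the degree-2 polynomial uniquely.
Write P(n) = an^2 + bn + c. Substituting each data point gives a linear system:
  9a + 3b + c = -32
  16a + 4b + c = -54
  100a + 10b + c = -312
Solving the system yields a = -3, b = -1, c = -2.
So P(n) = -3n² - n - 2.
Then P(5) = -82.

-82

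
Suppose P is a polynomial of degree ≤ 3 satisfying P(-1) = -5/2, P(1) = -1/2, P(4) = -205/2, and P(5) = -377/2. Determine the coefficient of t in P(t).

Write P(t) = at^3 + bt^2 + ct + d. Substituting each data point gives a linear system:
  -a + b - c + d = -5/2
  a + b + c + d = -1/2
  64a + 16b + 4c + d = -205/2
  125a + 25b + 5c + d = -377/2
Solving the system yields a = -1, b = -3, c = 2, d = 3/2.
So P(t) = -t³ - 3t² + 2t + 3/2.
The coefficient of t is 2.

2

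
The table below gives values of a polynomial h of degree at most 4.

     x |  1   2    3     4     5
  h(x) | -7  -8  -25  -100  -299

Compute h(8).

Using the Lagrange interpolation formula with nodes 1, 2, 3, 4, 5:
  L_0(x) = (x - 2)(x - 3)(x - 4)(x - 5) / 24
  L_1(x) = (x - 1)(x - 3)(x - 4)(x - 5) / -6
  L_2(x) = (x - 1)(x - 2)(x - 4)(x - 5) / 4
  L_3(x) = (x - 1)(x - 2)(x - 3)(x - 5) / -6
  L_4(x) = (x - 1)(x - 2)(x - 3)(x - 4) / 24
Then h(x) = -7·L_0(x) - 8·L_1(x) - 25·L_2(x) - 100·L_3(x) - 299·L_4(x).
Expanding and collecting terms gives h(x) = -x^4 + 3x^3 - x^2 - 4x - 4.
Evaluating at x = 8: h(8) = -2660.

-2660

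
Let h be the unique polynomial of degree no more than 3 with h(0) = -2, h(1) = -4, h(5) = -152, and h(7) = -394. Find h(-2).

Write h(t) = at^3 + bt^2 + ct + d. Substituting each data point gives a linear system:
  d = -2
  a + b + c + d = -4
  125a + 25b + 5c + d = -152
  343a + 49b + 7c + d = -394
Solving the system yields a = -1, b = -1, c = 0, d = -2.
So h(t) = -t^3 - t^2 - 2.
Then h(-2) = 2.

2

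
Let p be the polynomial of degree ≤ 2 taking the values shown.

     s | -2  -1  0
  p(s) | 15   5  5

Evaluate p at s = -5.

Forward differences of the values at s = -2, -1, 0:
  p  : 15  5  5
  Δ  : -10  0
  Δ^2: 10
The second differences are constant, confirming degree 2.
Interpolating (Newton forward form) and evaluating at s = -5 gives p(-5) = 105.

105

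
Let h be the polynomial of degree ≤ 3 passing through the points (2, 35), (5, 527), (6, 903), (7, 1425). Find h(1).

Write h(s) = as^3 + bs^2 + cs + d. Substituting each data point gives a linear system:
  8a + 4b + 2c + d = 35
  125a + 25b + 5c + d = 527
  216a + 36b + 6c + d = 903
  343a + 49b + 7c + d = 1425
Solving the system yields a = 4, b = 1, c = 1, d = -3.
So h(s) = 4s^3 + s^2 + s - 3.
Then h(1) = 3.

3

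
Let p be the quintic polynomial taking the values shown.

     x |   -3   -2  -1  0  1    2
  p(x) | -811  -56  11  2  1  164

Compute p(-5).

-13073

Forward differences of the values at x = -3, -2, -1, 0, 1, 2:
  p  : -811  -56  11  2  1  164
  Δ  : 755  67  -9  -1  163
  Δ^2: -688  -76  8  164
  Δ^3: 612  84  156
  Δ^4: -528  72
  Δ^5: 600
The fifth differences are constant, confirming degree 5.
Interpolating (Newton forward form) and evaluating at x = -5 gives p(-5) = -13073.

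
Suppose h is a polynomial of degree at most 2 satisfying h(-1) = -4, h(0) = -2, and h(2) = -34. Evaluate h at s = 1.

Write h(s) = as^2 + bs + c. Substituting each data point gives a linear system:
  a - b + c = -4
  c = -2
  4a + 2b + c = -34
Solving the system yields a = -6, b = -4, c = -2.
So h(s) = -6s² - 4s - 2.
Then h(1) = -12.

-12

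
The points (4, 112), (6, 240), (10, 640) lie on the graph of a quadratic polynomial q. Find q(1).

Using the Lagrange interpolation formula with nodes 4, 6, 10:
  L_0(s) = (s - 6)(s - 10) / 12
  L_1(s) = (s - 4)(s - 10) / -8
  L_2(s) = (s - 4)(s - 6) / 24
Then q(s) = 112·L_0(s) + 240·L_1(s) + 640·L_2(s).
Expanding and collecting terms gives q(s) = 6s² + 4s.
Evaluating at s = 1: q(1) = 10.

10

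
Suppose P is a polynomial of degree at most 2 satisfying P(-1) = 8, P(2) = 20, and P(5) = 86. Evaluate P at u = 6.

Using the Lagrange interpolation formula with nodes -1, 2, 5:
  L_0(u) = (u - 2)(u - 5) / 18
  L_1(u) = (u + 1)(u - 5) / -9
  L_2(u) = (u + 1)(u - 2) / 18
Then P(u) = 8·L_0(u) + 20·L_1(u) + 86·L_2(u).
Expanding and collecting terms gives P(u) = 3u^2 + u + 6.
Evaluating at u = 6: P(6) = 120.

120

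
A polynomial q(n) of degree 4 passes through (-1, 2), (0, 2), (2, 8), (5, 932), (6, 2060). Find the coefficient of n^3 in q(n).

Write q(n) = an^4 + bn^3 + cn^2 + dn + e. Substituting each data point gives a linear system:
  a - b + c - d + e = 2
  e = 2
  16a + 8b + 4c + 2d + e = 8
  625a + 125b + 25c + 5d + e = 932
  1296a + 216b + 36c + 6d + e = 2060
Solving the system yields a = 2, b = -2, c = -3, d = 1, e = 2.
So q(n) = 2n⁴ - 2n³ - 3n² + n + 2.
The coefficient of n^3 is -2.

-2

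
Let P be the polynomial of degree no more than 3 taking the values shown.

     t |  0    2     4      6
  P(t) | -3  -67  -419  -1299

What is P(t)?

P(t) = -5t^3 - 6t^2 - 3

Write P(t) = at^3 + bt^2 + ct + d. Substituting each data point gives a linear system:
  d = -3
  8a + 4b + 2c + d = -67
  64a + 16b + 4c + d = -419
  216a + 36b + 6c + d = -1299
Solving the system yields a = -5, b = -6, c = 0, d = -3.
So P(t) = -5t^3 - 6t^2 - 3.
Check: P(2) = -67. ✓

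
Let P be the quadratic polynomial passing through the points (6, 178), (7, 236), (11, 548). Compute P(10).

Using the Lagrange interpolation formula with nodes 6, 7, 11:
  L_0(t) = (t - 7)(t - 11) / 5
  L_1(t) = (t - 6)(t - 11) / -4
  L_2(t) = (t - 6)(t - 7) / 20
Then P(t) = 178·L_0(t) + 236·L_1(t) + 548·L_2(t).
Expanding and collecting terms gives P(t) = 4t^2 + 6t - 2.
Evaluating at t = 10: P(10) = 458.

458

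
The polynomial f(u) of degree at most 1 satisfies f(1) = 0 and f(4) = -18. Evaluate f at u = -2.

Write f(u) = au + b. Substituting each data point gives a linear system:
  a + b = 0
  4a + b = -18
Solving the system yields a = -6, b = 6.
So f(u) = -6u + 6.
Then f(-2) = 18.

18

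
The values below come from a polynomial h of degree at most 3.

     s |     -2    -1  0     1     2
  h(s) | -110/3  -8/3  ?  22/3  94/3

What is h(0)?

The 4 known points determine the degree-3 polynomial uniquely.
Write h(s) = as^3 + bs^2 + cs + d. Substituting each data point gives a linear system:
  -8a + 4b - 2c + d = -110/3
  -a + b - c + d = -8/3
  a + b + c + d = 22/3
  8a + 4b + 2c + d = 94/3
Solving the system yields a = 4, b = -5/3, c = 1, d = 4.
So h(s) = 4s^3 - (5/3)s^2 + s + 4.
Then h(0) = 4.

4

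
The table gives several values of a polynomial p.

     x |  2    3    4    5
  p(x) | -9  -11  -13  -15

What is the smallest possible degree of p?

Forward differences of the values at x = 2, 3, 4, 5:
  p  : -9  -11  -13  -15
  Δ  : -2  -2  -2
  Δ^2: 0  0
  Δ^3: 0
The first differences are constant (-2) and nonzero, while all higher differences vanish, so the minimal degree is 1.

1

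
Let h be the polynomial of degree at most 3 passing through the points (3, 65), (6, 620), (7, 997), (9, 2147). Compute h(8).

1500

Write h(x) = ax^3 + bx^2 + cx + d. Substituting each data point gives a linear system:
  27a + 9b + 3c + d = 65
  216a + 36b + 6c + d = 620
  343a + 49b + 7c + d = 997
  729a + 81b + 9c + d = 2147
Solving the system yields a = 3, b = 0, c = -4, d = -4.
So h(x) = 3x^3 - 4x - 4.
Then h(8) = 1500.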